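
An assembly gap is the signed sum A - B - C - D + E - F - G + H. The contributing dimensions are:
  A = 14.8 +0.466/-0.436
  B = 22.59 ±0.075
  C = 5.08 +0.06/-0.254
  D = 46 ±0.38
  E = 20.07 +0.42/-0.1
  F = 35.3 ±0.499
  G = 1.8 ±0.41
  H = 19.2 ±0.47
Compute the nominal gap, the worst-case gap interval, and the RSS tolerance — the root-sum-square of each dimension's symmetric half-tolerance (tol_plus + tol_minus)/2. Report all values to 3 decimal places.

Stack each dimension's contribution:
  +A: nom +14.800 → Σnom=14.800; wc +0.466/-0.436 → slack +0.466/-0.436; half-tol=0.451, Σhalf²=0.203401
  -B: nom -22.590 → Σnom=-7.790; wc +0.075/-0.075 → slack +0.541/-0.511; half-tol=0.075, Σhalf²=0.209026
  -C: nom -5.080 → Σnom=-12.870; wc +0.254/-0.060 → slack +0.795/-0.571; half-tol=0.157, Σhalf²=0.233675
  -D: nom -46.000 → Σnom=-58.870; wc +0.380/-0.380 → slack +1.175/-0.951; half-tol=0.380, Σhalf²=0.378075
  +E: nom +20.070 → Σnom=-38.800; wc +0.420/-0.100 → slack +1.595/-1.051; half-tol=0.260, Σhalf²=0.445675
  -F: nom -35.300 → Σnom=-74.100; wc +0.499/-0.499 → slack +2.094/-1.550; half-tol=0.499, Σhalf²=0.694676
  -G: nom -1.800 → Σnom=-75.900; wc +0.410/-0.410 → slack +2.504/-1.960; half-tol=0.410, Σhalf²=0.862776
  +H: nom +19.200 → Σnom=-56.700; wc +0.470/-0.470 → slack +2.974/-2.430; half-tol=0.470, Σhalf²=1.083676
Nominal = -56.700. Worst-case = [-56.700 - 2.430, -56.700 + 2.974] = [-59.130, -53.726]. RSS = √1.083676 = 1.041.

nominal=-56.700 wc=[-59.130,-53.726] rss=1.041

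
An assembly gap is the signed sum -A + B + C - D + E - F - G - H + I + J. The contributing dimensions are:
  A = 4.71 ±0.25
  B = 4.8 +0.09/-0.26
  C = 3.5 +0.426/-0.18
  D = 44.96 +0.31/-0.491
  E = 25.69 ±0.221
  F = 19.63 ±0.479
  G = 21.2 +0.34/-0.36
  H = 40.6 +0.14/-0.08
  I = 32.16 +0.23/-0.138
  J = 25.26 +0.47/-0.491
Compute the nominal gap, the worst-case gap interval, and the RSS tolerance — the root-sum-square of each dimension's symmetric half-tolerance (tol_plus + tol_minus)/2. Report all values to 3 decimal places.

nominal=-39.690 wc=[-42.499,-36.593] rss=1.011

Stack each dimension's contribution:
  -A: nom -4.710 → Σnom=-4.710; wc +0.250/-0.250 → slack +0.250/-0.250; half-tol=0.250, Σhalf²=0.062500
  +B: nom +4.800 → Σnom=0.090; wc +0.090/-0.260 → slack +0.340/-0.510; half-tol=0.175, Σhalf²=0.093125
  +C: nom +3.500 → Σnom=3.590; wc +0.426/-0.180 → slack +0.766/-0.690; half-tol=0.303, Σhalf²=0.184934
  -D: nom -44.960 → Σnom=-41.370; wc +0.491/-0.310 → slack +1.257/-1.000; half-tol=0.400, Σhalf²=0.345334
  +E: nom +25.690 → Σnom=-15.680; wc +0.221/-0.221 → slack +1.478/-1.221; half-tol=0.221, Σhalf²=0.394175
  -F: nom -19.630 → Σnom=-35.310; wc +0.479/-0.479 → slack +1.957/-1.700; half-tol=0.479, Σhalf²=0.623616
  -G: nom -21.200 → Σnom=-56.510; wc +0.360/-0.340 → slack +2.317/-2.040; half-tol=0.350, Σhalf²=0.746116
  -H: nom -40.600 → Σnom=-97.110; wc +0.080/-0.140 → slack +2.397/-2.180; half-tol=0.110, Σhalf²=0.758216
  +I: nom +32.160 → Σnom=-64.950; wc +0.230/-0.138 → slack +2.627/-2.318; half-tol=0.184, Σhalf²=0.792072
  +J: nom +25.260 → Σnom=-39.690; wc +0.470/-0.491 → slack +3.097/-2.809; half-tol=0.480, Σhalf²=1.022952
Nominal = -39.690. Worst-case = [-39.690 - 2.809, -39.690 + 3.097] = [-42.499, -36.593]. RSS = √1.022952 = 1.011.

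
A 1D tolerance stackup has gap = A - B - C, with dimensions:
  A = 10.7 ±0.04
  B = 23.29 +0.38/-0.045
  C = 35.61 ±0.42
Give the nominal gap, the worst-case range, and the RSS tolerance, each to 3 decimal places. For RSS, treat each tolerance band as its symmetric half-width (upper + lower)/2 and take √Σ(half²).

Stack each dimension's contribution:
  +A: nom +10.700 → Σnom=10.700; wc +0.040/-0.040 → slack +0.040/-0.040; half-tol=0.040, Σhalf²=0.001600
  -B: nom -23.290 → Σnom=-12.590; wc +0.045/-0.380 → slack +0.085/-0.420; half-tol=0.212, Σhalf²=0.046756
  -C: nom -35.610 → Σnom=-48.200; wc +0.420/-0.420 → slack +0.505/-0.840; half-tol=0.420, Σhalf²=0.223156
Nominal = -48.200. Worst-case = [-48.200 - 0.840, -48.200 + 0.505] = [-49.040, -47.695]. RSS = √0.223156 = 0.472.

nominal=-48.200 wc=[-49.040,-47.695] rss=0.472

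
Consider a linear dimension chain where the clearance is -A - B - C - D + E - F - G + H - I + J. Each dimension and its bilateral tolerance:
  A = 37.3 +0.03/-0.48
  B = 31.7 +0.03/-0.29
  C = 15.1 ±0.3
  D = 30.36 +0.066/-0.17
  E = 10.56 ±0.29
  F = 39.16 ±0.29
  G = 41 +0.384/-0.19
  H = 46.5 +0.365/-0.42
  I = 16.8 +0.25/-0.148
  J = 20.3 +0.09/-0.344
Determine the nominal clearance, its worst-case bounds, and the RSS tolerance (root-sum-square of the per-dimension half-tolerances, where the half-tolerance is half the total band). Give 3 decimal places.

nominal=-134.060 wc=[-136.464,-131.447] rss=0.828

Stack each dimension's contribution:
  -A: nom -37.300 → Σnom=-37.300; wc +0.480/-0.030 → slack +0.480/-0.030; half-tol=0.255, Σhalf²=0.065025
  -B: nom -31.700 → Σnom=-69.000; wc +0.290/-0.030 → slack +0.770/-0.060; half-tol=0.160, Σhalf²=0.090625
  -C: nom -15.100 → Σnom=-84.100; wc +0.300/-0.300 → slack +1.070/-0.360; half-tol=0.300, Σhalf²=0.180625
  -D: nom -30.360 → Σnom=-114.460; wc +0.170/-0.066 → slack +1.240/-0.426; half-tol=0.118, Σhalf²=0.194549
  +E: nom +10.560 → Σnom=-103.900; wc +0.290/-0.290 → slack +1.530/-0.716; half-tol=0.290, Σhalf²=0.278649
  -F: nom -39.160 → Σnom=-143.060; wc +0.290/-0.290 → slack +1.820/-1.006; half-tol=0.290, Σhalf²=0.362749
  -G: nom -41.000 → Σnom=-184.060; wc +0.190/-0.384 → slack +2.010/-1.390; half-tol=0.287, Σhalf²=0.445118
  +H: nom +46.500 → Σnom=-137.560; wc +0.365/-0.420 → slack +2.375/-1.810; half-tol=0.392, Σhalf²=0.599174
  -I: nom -16.800 → Σnom=-154.360; wc +0.148/-0.250 → slack +2.523/-2.060; half-tol=0.199, Σhalf²=0.638775
  +J: nom +20.300 → Σnom=-134.060; wc +0.090/-0.344 → slack +2.613/-2.404; half-tol=0.217, Σhalf²=0.685864
Nominal = -134.060. Worst-case = [-134.060 - 2.404, -134.060 + 2.613] = [-136.464, -131.447]. RSS = √0.685864 = 0.828.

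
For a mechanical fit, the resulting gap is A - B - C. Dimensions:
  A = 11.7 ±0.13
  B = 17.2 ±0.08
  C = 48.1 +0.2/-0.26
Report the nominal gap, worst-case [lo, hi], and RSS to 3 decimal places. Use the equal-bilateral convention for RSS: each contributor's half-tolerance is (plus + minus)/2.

Stack each dimension's contribution:
  +A: nom +11.700 → Σnom=11.700; wc +0.130/-0.130 → slack +0.130/-0.130; half-tol=0.130, Σhalf²=0.016900
  -B: nom -17.200 → Σnom=-5.500; wc +0.080/-0.080 → slack +0.210/-0.210; half-tol=0.080, Σhalf²=0.023300
  -C: nom -48.100 → Σnom=-53.600; wc +0.260/-0.200 → slack +0.470/-0.410; half-tol=0.230, Σhalf²=0.076200
Nominal = -53.600. Worst-case = [-53.600 - 0.410, -53.600 + 0.470] = [-54.010, -53.130]. RSS = √0.076200 = 0.276.

nominal=-53.600 wc=[-54.010,-53.130] rss=0.276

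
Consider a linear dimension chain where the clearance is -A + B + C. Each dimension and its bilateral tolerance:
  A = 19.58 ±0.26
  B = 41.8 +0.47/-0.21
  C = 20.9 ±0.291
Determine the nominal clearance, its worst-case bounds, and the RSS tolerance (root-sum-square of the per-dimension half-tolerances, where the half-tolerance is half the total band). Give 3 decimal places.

Stack each dimension's contribution:
  -A: nom -19.580 → Σnom=-19.580; wc +0.260/-0.260 → slack +0.260/-0.260; half-tol=0.260, Σhalf²=0.067600
  +B: nom +41.800 → Σnom=22.220; wc +0.470/-0.210 → slack +0.730/-0.470; half-tol=0.340, Σhalf²=0.183200
  +C: nom +20.900 → Σnom=43.120; wc +0.291/-0.291 → slack +1.021/-0.761; half-tol=0.291, Σhalf²=0.267881
Nominal = 43.120. Worst-case = [43.120 - 0.761, 43.120 + 1.021] = [42.359, 44.141]. RSS = √0.267881 = 0.518.

nominal=43.120 wc=[42.359,44.141] rss=0.518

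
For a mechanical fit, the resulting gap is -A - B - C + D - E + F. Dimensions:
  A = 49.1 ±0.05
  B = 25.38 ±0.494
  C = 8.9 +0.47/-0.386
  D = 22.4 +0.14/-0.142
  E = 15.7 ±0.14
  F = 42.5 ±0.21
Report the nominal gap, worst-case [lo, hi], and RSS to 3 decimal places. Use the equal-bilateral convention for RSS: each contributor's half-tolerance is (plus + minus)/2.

nominal=-34.180 wc=[-35.686,-32.760] rss=0.716

Stack each dimension's contribution:
  -A: nom -49.100 → Σnom=-49.100; wc +0.050/-0.050 → slack +0.050/-0.050; half-tol=0.050, Σhalf²=0.002500
  -B: nom -25.380 → Σnom=-74.480; wc +0.494/-0.494 → slack +0.544/-0.544; half-tol=0.494, Σhalf²=0.246536
  -C: nom -8.900 → Σnom=-83.380; wc +0.386/-0.470 → slack +0.930/-1.014; half-tol=0.428, Σhalf²=0.429720
  +D: nom +22.400 → Σnom=-60.980; wc +0.140/-0.142 → slack +1.070/-1.156; half-tol=0.141, Σhalf²=0.449601
  -E: nom -15.700 → Σnom=-76.680; wc +0.140/-0.140 → slack +1.210/-1.296; half-tol=0.140, Σhalf²=0.469201
  +F: nom +42.500 → Σnom=-34.180; wc +0.210/-0.210 → slack +1.420/-1.506; half-tol=0.210, Σhalf²=0.513301
Nominal = -34.180. Worst-case = [-34.180 - 1.506, -34.180 + 1.420] = [-35.686, -32.760]. RSS = √0.513301 = 0.716.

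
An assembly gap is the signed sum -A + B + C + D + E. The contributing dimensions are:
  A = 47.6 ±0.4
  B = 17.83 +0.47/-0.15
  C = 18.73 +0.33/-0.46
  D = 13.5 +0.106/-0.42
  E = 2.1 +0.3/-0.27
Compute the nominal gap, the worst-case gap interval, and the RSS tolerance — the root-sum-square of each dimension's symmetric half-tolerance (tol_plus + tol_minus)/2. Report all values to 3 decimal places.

nominal=4.560 wc=[2.860,6.166] rss=0.750

Stack each dimension's contribution:
  -A: nom -47.600 → Σnom=-47.600; wc +0.400/-0.400 → slack +0.400/-0.400; half-tol=0.400, Σhalf²=0.160000
  +B: nom +17.830 → Σnom=-29.770; wc +0.470/-0.150 → slack +0.870/-0.550; half-tol=0.310, Σhalf²=0.256100
  +C: nom +18.730 → Σnom=-11.040; wc +0.330/-0.460 → slack +1.200/-1.010; half-tol=0.395, Σhalf²=0.412125
  +D: nom +13.500 → Σnom=2.460; wc +0.106/-0.420 → slack +1.306/-1.430; half-tol=0.263, Σhalf²=0.481294
  +E: nom +2.100 → Σnom=4.560; wc +0.300/-0.270 → slack +1.606/-1.700; half-tol=0.285, Σhalf²=0.562519
Nominal = 4.560. Worst-case = [4.560 - 1.700, 4.560 + 1.606] = [2.860, 6.166]. RSS = √0.562519 = 0.750.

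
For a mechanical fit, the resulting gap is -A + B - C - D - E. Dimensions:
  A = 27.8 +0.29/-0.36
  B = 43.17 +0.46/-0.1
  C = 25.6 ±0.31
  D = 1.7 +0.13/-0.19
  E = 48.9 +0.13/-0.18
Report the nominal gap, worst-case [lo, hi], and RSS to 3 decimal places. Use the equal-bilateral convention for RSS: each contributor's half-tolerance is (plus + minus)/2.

Stack each dimension's contribution:
  -A: nom -27.800 → Σnom=-27.800; wc +0.360/-0.290 → slack +0.360/-0.290; half-tol=0.325, Σhalf²=0.105625
  +B: nom +43.170 → Σnom=15.370; wc +0.460/-0.100 → slack +0.820/-0.390; half-tol=0.280, Σhalf²=0.184025
  -C: nom -25.600 → Σnom=-10.230; wc +0.310/-0.310 → slack +1.130/-0.700; half-tol=0.310, Σhalf²=0.280125
  -D: nom -1.700 → Σnom=-11.930; wc +0.190/-0.130 → slack +1.320/-0.830; half-tol=0.160, Σhalf²=0.305725
  -E: nom -48.900 → Σnom=-60.830; wc +0.180/-0.130 → slack +1.500/-0.960; half-tol=0.155, Σhalf²=0.329750
Nominal = -60.830. Worst-case = [-60.830 - 0.960, -60.830 + 1.500] = [-61.790, -59.330]. RSS = √0.329750 = 0.574.

nominal=-60.830 wc=[-61.790,-59.330] rss=0.574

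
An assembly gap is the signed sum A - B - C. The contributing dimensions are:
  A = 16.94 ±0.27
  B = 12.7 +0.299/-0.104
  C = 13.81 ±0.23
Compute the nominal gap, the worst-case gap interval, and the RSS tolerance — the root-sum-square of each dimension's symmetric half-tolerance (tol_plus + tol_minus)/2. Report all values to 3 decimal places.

Stack each dimension's contribution:
  +A: nom +16.940 → Σnom=16.940; wc +0.270/-0.270 → slack +0.270/-0.270; half-tol=0.270, Σhalf²=0.072900
  -B: nom -12.700 → Σnom=4.240; wc +0.104/-0.299 → slack +0.374/-0.569; half-tol=0.201, Σhalf²=0.113502
  -C: nom -13.810 → Σnom=-9.570; wc +0.230/-0.230 → slack +0.604/-0.799; half-tol=0.230, Σhalf²=0.166402
Nominal = -9.570. Worst-case = [-9.570 - 0.799, -9.570 + 0.604] = [-10.369, -8.966]. RSS = √0.166402 = 0.408.

nominal=-9.570 wc=[-10.369,-8.966] rss=0.408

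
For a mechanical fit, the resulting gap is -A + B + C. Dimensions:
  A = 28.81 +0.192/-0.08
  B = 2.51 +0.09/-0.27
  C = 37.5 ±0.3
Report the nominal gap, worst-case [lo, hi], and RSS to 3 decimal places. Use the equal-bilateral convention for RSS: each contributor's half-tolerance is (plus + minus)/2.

Stack each dimension's contribution:
  -A: nom -28.810 → Σnom=-28.810; wc +0.080/-0.192 → slack +0.080/-0.192; half-tol=0.136, Σhalf²=0.018496
  +B: nom +2.510 → Σnom=-26.300; wc +0.090/-0.270 → slack +0.170/-0.462; half-tol=0.180, Σhalf²=0.050896
  +C: nom +37.500 → Σnom=11.200; wc +0.300/-0.300 → slack +0.470/-0.762; half-tol=0.300, Σhalf²=0.140896
Nominal = 11.200. Worst-case = [11.200 - 0.762, 11.200 + 0.470] = [10.438, 11.670]. RSS = √0.140896 = 0.375.

nominal=11.200 wc=[10.438,11.670] rss=0.375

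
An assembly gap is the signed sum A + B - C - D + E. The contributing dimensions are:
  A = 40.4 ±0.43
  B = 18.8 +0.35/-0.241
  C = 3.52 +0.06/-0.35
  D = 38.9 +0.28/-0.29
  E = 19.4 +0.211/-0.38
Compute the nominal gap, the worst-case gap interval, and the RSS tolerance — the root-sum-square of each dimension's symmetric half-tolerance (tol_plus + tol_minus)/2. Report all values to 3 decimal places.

nominal=36.180 wc=[34.789,37.811] rss=0.695

Stack each dimension's contribution:
  +A: nom +40.400 → Σnom=40.400; wc +0.430/-0.430 → slack +0.430/-0.430; half-tol=0.430, Σhalf²=0.184900
  +B: nom +18.800 → Σnom=59.200; wc +0.350/-0.241 → slack +0.780/-0.671; half-tol=0.295, Σhalf²=0.272220
  -C: nom -3.520 → Σnom=55.680; wc +0.350/-0.060 → slack +1.130/-0.731; half-tol=0.205, Σhalf²=0.314245
  -D: nom -38.900 → Σnom=16.780; wc +0.290/-0.280 → slack +1.420/-1.011; half-tol=0.285, Σhalf²=0.395470
  +E: nom +19.400 → Σnom=36.180; wc +0.211/-0.380 → slack +1.631/-1.391; half-tol=0.295, Σhalf²=0.482790
Nominal = 36.180. Worst-case = [36.180 - 1.391, 36.180 + 1.631] = [34.789, 37.811]. RSS = √0.482790 = 0.695.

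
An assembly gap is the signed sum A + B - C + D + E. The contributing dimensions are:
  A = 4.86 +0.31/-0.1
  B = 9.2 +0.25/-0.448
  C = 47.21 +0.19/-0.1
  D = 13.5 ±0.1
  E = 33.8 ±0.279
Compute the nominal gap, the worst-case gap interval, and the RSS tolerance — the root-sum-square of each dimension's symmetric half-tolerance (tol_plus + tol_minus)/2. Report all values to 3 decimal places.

Stack each dimension's contribution:
  +A: nom +4.860 → Σnom=4.860; wc +0.310/-0.100 → slack +0.310/-0.100; half-tol=0.205, Σhalf²=0.042025
  +B: nom +9.200 → Σnom=14.060; wc +0.250/-0.448 → slack +0.560/-0.548; half-tol=0.349, Σhalf²=0.163826
  -C: nom -47.210 → Σnom=-33.150; wc +0.100/-0.190 → slack +0.660/-0.738; half-tol=0.145, Σhalf²=0.184851
  +D: nom +13.500 → Σnom=-19.650; wc +0.100/-0.100 → slack +0.760/-0.838; half-tol=0.100, Σhalf²=0.194851
  +E: nom +33.800 → Σnom=14.150; wc +0.279/-0.279 → slack +1.039/-1.117; half-tol=0.279, Σhalf²=0.272692
Nominal = 14.150. Worst-case = [14.150 - 1.117, 14.150 + 1.039] = [13.033, 15.189]. RSS = √0.272692 = 0.522.

nominal=14.150 wc=[13.033,15.189] rss=0.522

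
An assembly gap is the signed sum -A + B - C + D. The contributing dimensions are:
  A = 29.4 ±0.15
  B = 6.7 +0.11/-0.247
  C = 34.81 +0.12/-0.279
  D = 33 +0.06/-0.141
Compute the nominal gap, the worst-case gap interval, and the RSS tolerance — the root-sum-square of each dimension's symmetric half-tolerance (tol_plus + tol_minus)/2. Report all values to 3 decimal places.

Stack each dimension's contribution:
  -A: nom -29.400 → Σnom=-29.400; wc +0.150/-0.150 → slack +0.150/-0.150; half-tol=0.150, Σhalf²=0.022500
  +B: nom +6.700 → Σnom=-22.700; wc +0.110/-0.247 → slack +0.260/-0.397; half-tol=0.178, Σhalf²=0.054362
  -C: nom -34.810 → Σnom=-57.510; wc +0.279/-0.120 → slack +0.539/-0.517; half-tol=0.200, Σhalf²=0.094162
  +D: nom +33.000 → Σnom=-24.510; wc +0.060/-0.141 → slack +0.599/-0.658; half-tol=0.100, Σhalf²=0.104263
Nominal = -24.510. Worst-case = [-24.510 - 0.658, -24.510 + 0.599] = [-25.168, -23.911]. RSS = √0.104263 = 0.323.

nominal=-24.510 wc=[-25.168,-23.911] rss=0.323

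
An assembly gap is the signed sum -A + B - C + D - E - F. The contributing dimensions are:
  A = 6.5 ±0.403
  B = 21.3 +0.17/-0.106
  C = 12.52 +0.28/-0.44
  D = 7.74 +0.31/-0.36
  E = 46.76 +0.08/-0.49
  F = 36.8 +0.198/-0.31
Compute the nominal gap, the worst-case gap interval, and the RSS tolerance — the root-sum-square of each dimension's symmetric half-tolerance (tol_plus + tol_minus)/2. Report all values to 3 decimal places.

Stack each dimension's contribution:
  -A: nom -6.500 → Σnom=-6.500; wc +0.403/-0.403 → slack +0.403/-0.403; half-tol=0.403, Σhalf²=0.162409
  +B: nom +21.300 → Σnom=14.800; wc +0.170/-0.106 → slack +0.573/-0.509; half-tol=0.138, Σhalf²=0.181453
  -C: nom -12.520 → Σnom=2.280; wc +0.440/-0.280 → slack +1.013/-0.789; half-tol=0.360, Σhalf²=0.311053
  +D: nom +7.740 → Σnom=10.020; wc +0.310/-0.360 → slack +1.323/-1.149; half-tol=0.335, Σhalf²=0.423278
  -E: nom -46.760 → Σnom=-36.740; wc +0.490/-0.080 → slack +1.813/-1.229; half-tol=0.285, Σhalf²=0.504503
  -F: nom -36.800 → Σnom=-73.540; wc +0.310/-0.198 → slack +2.123/-1.427; half-tol=0.254, Σhalf²=0.569019
Nominal = -73.540. Worst-case = [-73.540 - 1.427, -73.540 + 2.123] = [-74.967, -71.417]. RSS = √0.569019 = 0.754.

nominal=-73.540 wc=[-74.967,-71.417] rss=0.754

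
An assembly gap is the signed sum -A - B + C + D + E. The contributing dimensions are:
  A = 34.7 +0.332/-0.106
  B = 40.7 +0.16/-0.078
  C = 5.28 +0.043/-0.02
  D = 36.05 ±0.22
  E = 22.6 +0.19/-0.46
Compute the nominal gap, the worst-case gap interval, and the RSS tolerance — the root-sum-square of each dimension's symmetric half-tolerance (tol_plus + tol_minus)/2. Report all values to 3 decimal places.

Stack each dimension's contribution:
  -A: nom -34.700 → Σnom=-34.700; wc +0.106/-0.332 → slack +0.106/-0.332; half-tol=0.219, Σhalf²=0.047961
  -B: nom -40.700 → Σnom=-75.400; wc +0.078/-0.160 → slack +0.184/-0.492; half-tol=0.119, Σhalf²=0.062122
  +C: nom +5.280 → Σnom=-70.120; wc +0.043/-0.020 → slack +0.227/-0.512; half-tol=0.032, Σhalf²=0.063114
  +D: nom +36.050 → Σnom=-34.070; wc +0.220/-0.220 → slack +0.447/-0.732; half-tol=0.220, Σhalf²=0.111514
  +E: nom +22.600 → Σnom=-11.470; wc +0.190/-0.460 → slack +0.637/-1.192; half-tol=0.325, Σhalf²=0.217139
Nominal = -11.470. Worst-case = [-11.470 - 1.192, -11.470 + 0.637] = [-12.662, -10.833]. RSS = √0.217139 = 0.466.

nominal=-11.470 wc=[-12.662,-10.833] rss=0.466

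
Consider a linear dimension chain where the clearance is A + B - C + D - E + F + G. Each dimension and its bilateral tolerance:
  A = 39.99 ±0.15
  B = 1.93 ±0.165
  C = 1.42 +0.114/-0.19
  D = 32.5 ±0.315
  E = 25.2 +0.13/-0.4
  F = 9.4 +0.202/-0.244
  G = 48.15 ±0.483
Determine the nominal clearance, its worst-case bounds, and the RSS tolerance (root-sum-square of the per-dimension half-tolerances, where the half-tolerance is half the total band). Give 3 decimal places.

Stack each dimension's contribution:
  +A: nom +39.990 → Σnom=39.990; wc +0.150/-0.150 → slack +0.150/-0.150; half-tol=0.150, Σhalf²=0.022500
  +B: nom +1.930 → Σnom=41.920; wc +0.165/-0.165 → slack +0.315/-0.315; half-tol=0.165, Σhalf²=0.049725
  -C: nom -1.420 → Σnom=40.500; wc +0.190/-0.114 → slack +0.505/-0.429; half-tol=0.152, Σhalf²=0.072829
  +D: nom +32.500 → Σnom=73.000; wc +0.315/-0.315 → slack +0.820/-0.744; half-tol=0.315, Σhalf²=0.172054
  -E: nom -25.200 → Σnom=47.800; wc +0.400/-0.130 → slack +1.220/-0.874; half-tol=0.265, Σhalf²=0.242279
  +F: nom +9.400 → Σnom=57.200; wc +0.202/-0.244 → slack +1.422/-1.118; half-tol=0.223, Σhalf²=0.292008
  +G: nom +48.150 → Σnom=105.350; wc +0.483/-0.483 → slack +1.905/-1.601; half-tol=0.483, Σhalf²=0.525297
Nominal = 105.350. Worst-case = [105.350 - 1.601, 105.350 + 1.905] = [103.749, 107.255]. RSS = √0.525297 = 0.725.

nominal=105.350 wc=[103.749,107.255] rss=0.725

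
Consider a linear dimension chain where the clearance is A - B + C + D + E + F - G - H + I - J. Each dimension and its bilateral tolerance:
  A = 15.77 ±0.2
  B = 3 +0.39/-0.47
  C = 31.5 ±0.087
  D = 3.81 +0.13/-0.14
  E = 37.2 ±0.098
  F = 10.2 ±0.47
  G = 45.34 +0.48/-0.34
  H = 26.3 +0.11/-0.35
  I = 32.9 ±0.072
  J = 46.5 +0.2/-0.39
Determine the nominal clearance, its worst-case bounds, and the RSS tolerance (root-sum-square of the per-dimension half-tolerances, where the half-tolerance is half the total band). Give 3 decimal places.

Stack each dimension's contribution:
  +A: nom +15.770 → Σnom=15.770; wc +0.200/-0.200 → slack +0.200/-0.200; half-tol=0.200, Σhalf²=0.040000
  -B: nom -3.000 → Σnom=12.770; wc +0.470/-0.390 → slack +0.670/-0.590; half-tol=0.430, Σhalf²=0.224900
  +C: nom +31.500 → Σnom=44.270; wc +0.087/-0.087 → slack +0.757/-0.677; half-tol=0.087, Σhalf²=0.232469
  +D: nom +3.810 → Σnom=48.080; wc +0.130/-0.140 → slack +0.887/-0.817; half-tol=0.135, Σhalf²=0.250694
  +E: nom +37.200 → Σnom=85.280; wc +0.098/-0.098 → slack +0.985/-0.915; half-tol=0.098, Σhalf²=0.260298
  +F: nom +10.200 → Σnom=95.480; wc +0.470/-0.470 → slack +1.455/-1.385; half-tol=0.470, Σhalf²=0.481198
  -G: nom -45.340 → Σnom=50.140; wc +0.340/-0.480 → slack +1.795/-1.865; half-tol=0.410, Σhalf²=0.649298
  -H: nom -26.300 → Σnom=23.840; wc +0.350/-0.110 → slack +2.145/-1.975; half-tol=0.230, Σhalf²=0.702198
  +I: nom +32.900 → Σnom=56.740; wc +0.072/-0.072 → slack +2.217/-2.047; half-tol=0.072, Σhalf²=0.707382
  -J: nom -46.500 → Σnom=10.240; wc +0.390/-0.200 → slack +2.607/-2.247; half-tol=0.295, Σhalf²=0.794407
Nominal = 10.240. Worst-case = [10.240 - 2.247, 10.240 + 2.607] = [7.993, 12.847]. RSS = √0.794407 = 0.891.

nominal=10.240 wc=[7.993,12.847] rss=0.891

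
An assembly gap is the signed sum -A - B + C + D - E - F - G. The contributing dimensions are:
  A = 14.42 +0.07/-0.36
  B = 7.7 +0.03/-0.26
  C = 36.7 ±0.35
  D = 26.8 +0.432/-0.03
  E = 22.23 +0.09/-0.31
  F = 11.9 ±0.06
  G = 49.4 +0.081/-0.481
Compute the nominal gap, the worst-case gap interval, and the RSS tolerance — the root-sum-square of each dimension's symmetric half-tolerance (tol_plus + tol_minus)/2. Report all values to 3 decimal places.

nominal=-42.150 wc=[-42.861,-39.897] rss=0.605

Stack each dimension's contribution:
  -A: nom -14.420 → Σnom=-14.420; wc +0.360/-0.070 → slack +0.360/-0.070; half-tol=0.215, Σhalf²=0.046225
  -B: nom -7.700 → Σnom=-22.120; wc +0.260/-0.030 → slack +0.620/-0.100; half-tol=0.145, Σhalf²=0.067250
  +C: nom +36.700 → Σnom=14.580; wc +0.350/-0.350 → slack +0.970/-0.450; half-tol=0.350, Σhalf²=0.189750
  +D: nom +26.800 → Σnom=41.380; wc +0.432/-0.030 → slack +1.402/-0.480; half-tol=0.231, Σhalf²=0.243111
  -E: nom -22.230 → Σnom=19.150; wc +0.310/-0.090 → slack +1.712/-0.570; half-tol=0.200, Σhalf²=0.283111
  -F: nom -11.900 → Σnom=7.250; wc +0.060/-0.060 → slack +1.772/-0.630; half-tol=0.060, Σhalf²=0.286711
  -G: nom -49.400 → Σnom=-42.150; wc +0.481/-0.081 → slack +2.253/-0.711; half-tol=0.281, Σhalf²=0.365672
Nominal = -42.150. Worst-case = [-42.150 - 0.711, -42.150 + 2.253] = [-42.861, -39.897]. RSS = √0.365672 = 0.605.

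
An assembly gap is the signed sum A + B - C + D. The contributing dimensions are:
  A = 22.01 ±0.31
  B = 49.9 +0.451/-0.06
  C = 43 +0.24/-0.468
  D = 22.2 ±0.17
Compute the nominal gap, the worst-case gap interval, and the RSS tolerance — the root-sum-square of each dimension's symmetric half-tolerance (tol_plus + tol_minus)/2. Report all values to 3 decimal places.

Stack each dimension's contribution:
  +A: nom +22.010 → Σnom=22.010; wc +0.310/-0.310 → slack +0.310/-0.310; half-tol=0.310, Σhalf²=0.096100
  +B: nom +49.900 → Σnom=71.910; wc +0.451/-0.060 → slack +0.761/-0.370; half-tol=0.256, Σhalf²=0.161380
  -C: nom -43.000 → Σnom=28.910; wc +0.468/-0.240 → slack +1.229/-0.610; half-tol=0.354, Σhalf²=0.286696
  +D: nom +22.200 → Σnom=51.110; wc +0.170/-0.170 → slack +1.399/-0.780; half-tol=0.170, Σhalf²=0.315596
Nominal = 51.110. Worst-case = [51.110 - 0.780, 51.110 + 1.399] = [50.330, 52.509]. RSS = √0.315596 = 0.562.

nominal=51.110 wc=[50.330,52.509] rss=0.562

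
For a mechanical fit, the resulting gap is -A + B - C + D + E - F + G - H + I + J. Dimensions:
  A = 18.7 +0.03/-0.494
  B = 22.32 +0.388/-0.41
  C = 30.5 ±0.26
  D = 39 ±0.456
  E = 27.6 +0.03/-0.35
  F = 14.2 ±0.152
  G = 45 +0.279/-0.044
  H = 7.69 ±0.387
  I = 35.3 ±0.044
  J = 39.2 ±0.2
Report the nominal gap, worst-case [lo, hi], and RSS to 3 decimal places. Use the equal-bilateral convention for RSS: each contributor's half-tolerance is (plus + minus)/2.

Stack each dimension's contribution:
  -A: nom -18.700 → Σnom=-18.700; wc +0.494/-0.030 → slack +0.494/-0.030; half-tol=0.262, Σhalf²=0.068644
  +B: nom +22.320 → Σnom=3.620; wc +0.388/-0.410 → slack +0.882/-0.440; half-tol=0.399, Σhalf²=0.227845
  -C: nom -30.500 → Σnom=-26.880; wc +0.260/-0.260 → slack +1.142/-0.700; half-tol=0.260, Σhalf²=0.295445
  +D: nom +39.000 → Σnom=12.120; wc +0.456/-0.456 → slack +1.598/-1.156; half-tol=0.456, Σhalf²=0.503381
  +E: nom +27.600 → Σnom=39.720; wc +0.030/-0.350 → slack +1.628/-1.506; half-tol=0.190, Σhalf²=0.539481
  -F: nom -14.200 → Σnom=25.520; wc +0.152/-0.152 → slack +1.780/-1.658; half-tol=0.152, Σhalf²=0.562585
  +G: nom +45.000 → Σnom=70.520; wc +0.279/-0.044 → slack +2.059/-1.702; half-tol=0.162, Σhalf²=0.588667
  -H: nom -7.690 → Σnom=62.830; wc +0.387/-0.387 → slack +2.446/-2.089; half-tol=0.387, Σhalf²=0.738436
  +I: nom +35.300 → Σnom=98.130; wc +0.044/-0.044 → slack +2.490/-2.133; half-tol=0.044, Σhalf²=0.740372
  +J: nom +39.200 → Σnom=137.330; wc +0.200/-0.200 → slack +2.690/-2.333; half-tol=0.200, Σhalf²=0.780372
Nominal = 137.330. Worst-case = [137.330 - 2.333, 137.330 + 2.690] = [134.997, 140.020]. RSS = √0.780372 = 0.883.

nominal=137.330 wc=[134.997,140.020] rss=0.883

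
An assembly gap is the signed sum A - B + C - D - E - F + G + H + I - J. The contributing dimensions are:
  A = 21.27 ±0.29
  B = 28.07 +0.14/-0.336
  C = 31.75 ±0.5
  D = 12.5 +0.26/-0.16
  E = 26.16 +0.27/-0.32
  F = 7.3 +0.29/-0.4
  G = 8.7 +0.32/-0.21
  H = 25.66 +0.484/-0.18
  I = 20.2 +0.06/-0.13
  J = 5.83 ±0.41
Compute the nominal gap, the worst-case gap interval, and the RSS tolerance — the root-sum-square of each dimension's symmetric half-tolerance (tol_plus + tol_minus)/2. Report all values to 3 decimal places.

nominal=27.720 wc=[25.040,31.000] rss=0.999

Stack each dimension's contribution:
  +A: nom +21.270 → Σnom=21.270; wc +0.290/-0.290 → slack +0.290/-0.290; half-tol=0.290, Σhalf²=0.084100
  -B: nom -28.070 → Σnom=-6.800; wc +0.336/-0.140 → slack +0.626/-0.430; half-tol=0.238, Σhalf²=0.140744
  +C: nom +31.750 → Σnom=24.950; wc +0.500/-0.500 → slack +1.126/-0.930; half-tol=0.500, Σhalf²=0.390744
  -D: nom -12.500 → Σnom=12.450; wc +0.160/-0.260 → slack +1.286/-1.190; half-tol=0.210, Σhalf²=0.434844
  -E: nom -26.160 → Σnom=-13.710; wc +0.320/-0.270 → slack +1.606/-1.460; half-tol=0.295, Σhalf²=0.521869
  -F: nom -7.300 → Σnom=-21.010; wc +0.400/-0.290 → slack +2.006/-1.750; half-tol=0.345, Σhalf²=0.640894
  +G: nom +8.700 → Σnom=-12.310; wc +0.320/-0.210 → slack +2.326/-1.960; half-tol=0.265, Σhalf²=0.711119
  +H: nom +25.660 → Σnom=13.350; wc +0.484/-0.180 → slack +2.810/-2.140; half-tol=0.332, Σhalf²=0.821343
  +I: nom +20.200 → Σnom=33.550; wc +0.060/-0.130 → slack +2.870/-2.270; half-tol=0.095, Σhalf²=0.830368
  -J: nom -5.830 → Σnom=27.720; wc +0.410/-0.410 → slack +3.280/-2.680; half-tol=0.410, Σhalf²=0.998468
Nominal = 27.720. Worst-case = [27.720 - 2.680, 27.720 + 3.280] = [25.040, 31.000]. RSS = √0.998468 = 0.999.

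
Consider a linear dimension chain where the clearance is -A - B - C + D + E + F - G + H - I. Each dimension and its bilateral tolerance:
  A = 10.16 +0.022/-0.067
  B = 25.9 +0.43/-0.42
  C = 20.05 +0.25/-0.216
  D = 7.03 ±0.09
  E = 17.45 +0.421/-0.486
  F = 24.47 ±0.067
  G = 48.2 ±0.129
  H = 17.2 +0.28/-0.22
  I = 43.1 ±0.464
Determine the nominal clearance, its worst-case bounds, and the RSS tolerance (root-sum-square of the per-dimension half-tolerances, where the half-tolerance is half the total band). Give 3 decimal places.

Stack each dimension's contribution:
  -A: nom -10.160 → Σnom=-10.160; wc +0.067/-0.022 → slack +0.067/-0.022; half-tol=0.044, Σhalf²=0.001980
  -B: nom -25.900 → Σnom=-36.060; wc +0.420/-0.430 → slack +0.487/-0.452; half-tol=0.425, Σhalf²=0.182605
  -C: nom -20.050 → Σnom=-56.110; wc +0.216/-0.250 → slack +0.703/-0.702; half-tol=0.233, Σhalf²=0.236894
  +D: nom +7.030 → Σnom=-49.080; wc +0.090/-0.090 → slack +0.793/-0.792; half-tol=0.090, Σhalf²=0.244994
  +E: nom +17.450 → Σnom=-31.630; wc +0.421/-0.486 → slack +1.214/-1.278; half-tol=0.454, Σhalf²=0.450657
  +F: nom +24.470 → Σnom=-7.160; wc +0.067/-0.067 → slack +1.281/-1.345; half-tol=0.067, Σhalf²=0.455146
  -G: nom -48.200 → Σnom=-55.360; wc +0.129/-0.129 → slack +1.410/-1.474; half-tol=0.129, Σhalf²=0.471787
  +H: nom +17.200 → Σnom=-38.160; wc +0.280/-0.220 → slack +1.690/-1.694; half-tol=0.250, Σhalf²=0.534287
  -I: nom -43.100 → Σnom=-81.260; wc +0.464/-0.464 → slack +2.154/-2.158; half-tol=0.464, Σhalf²=0.749583
Nominal = -81.260. Worst-case = [-81.260 - 2.158, -81.260 + 2.154] = [-83.418, -79.106]. RSS = √0.749583 = 0.866.

nominal=-81.260 wc=[-83.418,-79.106] rss=0.866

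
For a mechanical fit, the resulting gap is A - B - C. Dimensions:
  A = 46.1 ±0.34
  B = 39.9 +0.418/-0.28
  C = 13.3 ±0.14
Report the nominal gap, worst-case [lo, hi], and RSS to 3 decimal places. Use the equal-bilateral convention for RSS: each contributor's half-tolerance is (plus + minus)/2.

Stack each dimension's contribution:
  +A: nom +46.100 → Σnom=46.100; wc +0.340/-0.340 → slack +0.340/-0.340; half-tol=0.340, Σhalf²=0.115600
  -B: nom -39.900 → Σnom=6.200; wc +0.280/-0.418 → slack +0.620/-0.758; half-tol=0.349, Σhalf²=0.237401
  -C: nom -13.300 → Σnom=-7.100; wc +0.140/-0.140 → slack +0.760/-0.898; half-tol=0.140, Σhalf²=0.257001
Nominal = -7.100. Worst-case = [-7.100 - 0.898, -7.100 + 0.760] = [-7.998, -6.340]. RSS = √0.257001 = 0.507.

nominal=-7.100 wc=[-7.998,-6.340] rss=0.507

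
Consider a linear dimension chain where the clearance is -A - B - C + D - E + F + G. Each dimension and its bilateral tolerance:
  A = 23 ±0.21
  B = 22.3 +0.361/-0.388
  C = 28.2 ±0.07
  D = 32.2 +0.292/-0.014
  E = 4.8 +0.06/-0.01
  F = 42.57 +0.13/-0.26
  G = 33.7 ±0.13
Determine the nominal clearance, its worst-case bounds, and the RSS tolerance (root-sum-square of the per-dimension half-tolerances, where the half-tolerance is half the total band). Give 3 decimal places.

nominal=30.170 wc=[29.065,31.400] rss=0.518

Stack each dimension's contribution:
  -A: nom -23.000 → Σnom=-23.000; wc +0.210/-0.210 → slack +0.210/-0.210; half-tol=0.210, Σhalf²=0.044100
  -B: nom -22.300 → Σnom=-45.300; wc +0.388/-0.361 → slack +0.598/-0.571; half-tol=0.374, Σhalf²=0.184350
  -C: nom -28.200 → Σnom=-73.500; wc +0.070/-0.070 → slack +0.668/-0.641; half-tol=0.070, Σhalf²=0.189250
  +D: nom +32.200 → Σnom=-41.300; wc +0.292/-0.014 → slack +0.960/-0.655; half-tol=0.153, Σhalf²=0.212659
  -E: nom -4.800 → Σnom=-46.100; wc +0.010/-0.060 → slack +0.970/-0.715; half-tol=0.035, Σhalf²=0.213884
  +F: nom +42.570 → Σnom=-3.530; wc +0.130/-0.260 → slack +1.100/-0.975; half-tol=0.195, Σhalf²=0.251909
  +G: nom +33.700 → Σnom=30.170; wc +0.130/-0.130 → slack +1.230/-1.105; half-tol=0.130, Σhalf²=0.268809
Nominal = 30.170. Worst-case = [30.170 - 1.105, 30.170 + 1.230] = [29.065, 31.400]. RSS = √0.268809 = 0.518.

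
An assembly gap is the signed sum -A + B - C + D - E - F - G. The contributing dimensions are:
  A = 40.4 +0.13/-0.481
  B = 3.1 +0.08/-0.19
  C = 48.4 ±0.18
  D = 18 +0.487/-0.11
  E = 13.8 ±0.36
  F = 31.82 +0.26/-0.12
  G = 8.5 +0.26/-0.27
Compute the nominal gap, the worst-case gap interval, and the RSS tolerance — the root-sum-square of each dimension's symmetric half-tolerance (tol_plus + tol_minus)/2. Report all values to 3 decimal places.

nominal=-121.820 wc=[-123.310,-119.842] rss=0.685

Stack each dimension's contribution:
  -A: nom -40.400 → Σnom=-40.400; wc +0.481/-0.130 → slack +0.481/-0.130; half-tol=0.305, Σhalf²=0.093330
  +B: nom +3.100 → Σnom=-37.300; wc +0.080/-0.190 → slack +0.561/-0.320; half-tol=0.135, Σhalf²=0.111555
  -C: nom -48.400 → Σnom=-85.700; wc +0.180/-0.180 → slack +0.741/-0.500; half-tol=0.180, Σhalf²=0.143955
  +D: nom +18.000 → Σnom=-67.700; wc +0.487/-0.110 → slack +1.228/-0.610; half-tol=0.298, Σhalf²=0.233057
  -E: nom -13.800 → Σnom=-81.500; wc +0.360/-0.360 → slack +1.588/-0.970; half-tol=0.360, Σhalf²=0.362657
  -F: nom -31.820 → Σnom=-113.320; wc +0.120/-0.260 → slack +1.708/-1.230; half-tol=0.190, Σhalf²=0.398757
  -G: nom -8.500 → Σnom=-121.820; wc +0.270/-0.260 → slack +1.978/-1.490; half-tol=0.265, Σhalf²=0.468982
Nominal = -121.820. Worst-case = [-121.820 - 1.490, -121.820 + 1.978] = [-123.310, -119.842]. RSS = √0.468982 = 0.685.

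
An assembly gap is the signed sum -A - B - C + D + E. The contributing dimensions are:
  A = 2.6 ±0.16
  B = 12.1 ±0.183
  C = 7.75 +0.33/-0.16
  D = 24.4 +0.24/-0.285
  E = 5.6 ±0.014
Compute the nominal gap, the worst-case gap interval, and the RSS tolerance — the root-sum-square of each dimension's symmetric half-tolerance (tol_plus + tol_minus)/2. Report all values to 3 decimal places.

nominal=7.550 wc=[6.578,8.307] rss=0.434

Stack each dimension's contribution:
  -A: nom -2.600 → Σnom=-2.600; wc +0.160/-0.160 → slack +0.160/-0.160; half-tol=0.160, Σhalf²=0.025600
  -B: nom -12.100 → Σnom=-14.700; wc +0.183/-0.183 → slack +0.343/-0.343; half-tol=0.183, Σhalf²=0.059089
  -C: nom -7.750 → Σnom=-22.450; wc +0.160/-0.330 → slack +0.503/-0.673; half-tol=0.245, Σhalf²=0.119114
  +D: nom +24.400 → Σnom=1.950; wc +0.240/-0.285 → slack +0.743/-0.958; half-tol=0.262, Σhalf²=0.188020
  +E: nom +5.600 → Σnom=7.550; wc +0.014/-0.014 → slack +0.757/-0.972; half-tol=0.014, Σhalf²=0.188216
Nominal = 7.550. Worst-case = [7.550 - 0.972, 7.550 + 0.757] = [6.578, 8.307]. RSS = √0.188216 = 0.434.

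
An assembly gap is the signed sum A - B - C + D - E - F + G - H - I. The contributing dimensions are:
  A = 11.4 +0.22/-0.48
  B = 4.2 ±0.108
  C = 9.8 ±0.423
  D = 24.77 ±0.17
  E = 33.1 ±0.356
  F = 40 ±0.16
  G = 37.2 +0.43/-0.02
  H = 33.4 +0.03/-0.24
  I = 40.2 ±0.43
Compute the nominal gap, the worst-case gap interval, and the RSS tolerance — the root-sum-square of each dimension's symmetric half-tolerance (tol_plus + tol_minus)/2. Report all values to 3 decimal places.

nominal=-87.330 wc=[-89.507,-84.793] rss=0.865

Stack each dimension's contribution:
  +A: nom +11.400 → Σnom=11.400; wc +0.220/-0.480 → slack +0.220/-0.480; half-tol=0.350, Σhalf²=0.122500
  -B: nom -4.200 → Σnom=7.200; wc +0.108/-0.108 → slack +0.328/-0.588; half-tol=0.108, Σhalf²=0.134164
  -C: nom -9.800 → Σnom=-2.600; wc +0.423/-0.423 → slack +0.751/-1.011; half-tol=0.423, Σhalf²=0.313093
  +D: nom +24.770 → Σnom=22.170; wc +0.170/-0.170 → slack +0.921/-1.181; half-tol=0.170, Σhalf²=0.341993
  -E: nom -33.100 → Σnom=-10.930; wc +0.356/-0.356 → slack +1.277/-1.537; half-tol=0.356, Σhalf²=0.468729
  -F: nom -40.000 → Σnom=-50.930; wc +0.160/-0.160 → slack +1.437/-1.697; half-tol=0.160, Σhalf²=0.494329
  +G: nom +37.200 → Σnom=-13.730; wc +0.430/-0.020 → slack +1.867/-1.717; half-tol=0.225, Σhalf²=0.544954
  -H: nom -33.400 → Σnom=-47.130; wc +0.240/-0.030 → slack +2.107/-1.747; half-tol=0.135, Σhalf²=0.563179
  -I: nom -40.200 → Σnom=-87.330; wc +0.430/-0.430 → slack +2.537/-2.177; half-tol=0.430, Σhalf²=0.748079
Nominal = -87.330. Worst-case = [-87.330 - 2.177, -87.330 + 2.537] = [-89.507, -84.793]. RSS = √0.748079 = 0.865.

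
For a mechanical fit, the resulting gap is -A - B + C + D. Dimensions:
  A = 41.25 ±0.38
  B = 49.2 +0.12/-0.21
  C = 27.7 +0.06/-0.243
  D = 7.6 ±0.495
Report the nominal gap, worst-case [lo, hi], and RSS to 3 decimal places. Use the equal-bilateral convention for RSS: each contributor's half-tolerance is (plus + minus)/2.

nominal=-55.150 wc=[-56.388,-54.005] rss=0.663

Stack each dimension's contribution:
  -A: nom -41.250 → Σnom=-41.250; wc +0.380/-0.380 → slack +0.380/-0.380; half-tol=0.380, Σhalf²=0.144400
  -B: nom -49.200 → Σnom=-90.450; wc +0.210/-0.120 → slack +0.590/-0.500; half-tol=0.165, Σhalf²=0.171625
  +C: nom +27.700 → Σnom=-62.750; wc +0.060/-0.243 → slack +0.650/-0.743; half-tol=0.151, Σhalf²=0.194577
  +D: nom +7.600 → Σnom=-55.150; wc +0.495/-0.495 → slack +1.145/-1.238; half-tol=0.495, Σhalf²=0.439602
Nominal = -55.150. Worst-case = [-55.150 - 1.238, -55.150 + 1.145] = [-56.388, -54.005]. RSS = √0.439602 = 0.663.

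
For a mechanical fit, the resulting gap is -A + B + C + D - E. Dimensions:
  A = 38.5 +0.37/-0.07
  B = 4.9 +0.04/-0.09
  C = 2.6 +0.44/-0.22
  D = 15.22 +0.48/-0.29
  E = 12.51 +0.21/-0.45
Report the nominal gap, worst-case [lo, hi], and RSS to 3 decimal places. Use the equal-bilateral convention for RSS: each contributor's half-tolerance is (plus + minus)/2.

nominal=-28.290 wc=[-29.470,-26.810] rss=0.647

Stack each dimension's contribution:
  -A: nom -38.500 → Σnom=-38.500; wc +0.070/-0.370 → slack +0.070/-0.370; half-tol=0.220, Σhalf²=0.048400
  +B: nom +4.900 → Σnom=-33.600; wc +0.040/-0.090 → slack +0.110/-0.460; half-tol=0.065, Σhalf²=0.052625
  +C: nom +2.600 → Σnom=-31.000; wc +0.440/-0.220 → slack +0.550/-0.680; half-tol=0.330, Σhalf²=0.161525
  +D: nom +15.220 → Σnom=-15.780; wc +0.480/-0.290 → slack +1.030/-0.970; half-tol=0.385, Σhalf²=0.309750
  -E: nom -12.510 → Σnom=-28.290; wc +0.450/-0.210 → slack +1.480/-1.180; half-tol=0.330, Σhalf²=0.418650
Nominal = -28.290. Worst-case = [-28.290 - 1.180, -28.290 + 1.480] = [-29.470, -26.810]. RSS = √0.418650 = 0.647.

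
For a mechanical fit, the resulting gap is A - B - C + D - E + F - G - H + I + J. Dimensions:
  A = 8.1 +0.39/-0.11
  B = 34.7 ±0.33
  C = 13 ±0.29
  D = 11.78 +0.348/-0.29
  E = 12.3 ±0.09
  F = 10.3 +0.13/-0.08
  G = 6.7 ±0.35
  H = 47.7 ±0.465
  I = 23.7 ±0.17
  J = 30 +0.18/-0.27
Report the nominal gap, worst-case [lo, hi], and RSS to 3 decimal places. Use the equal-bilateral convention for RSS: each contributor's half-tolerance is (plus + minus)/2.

nominal=-30.520 wc=[-32.965,-27.777] rss=0.891

Stack each dimension's contribution:
  +A: nom +8.100 → Σnom=8.100; wc +0.390/-0.110 → slack +0.390/-0.110; half-tol=0.250, Σhalf²=0.062500
  -B: nom -34.700 → Σnom=-26.600; wc +0.330/-0.330 → slack +0.720/-0.440; half-tol=0.330, Σhalf²=0.171400
  -C: nom -13.000 → Σnom=-39.600; wc +0.290/-0.290 → slack +1.010/-0.730; half-tol=0.290, Σhalf²=0.255500
  +D: nom +11.780 → Σnom=-27.820; wc +0.348/-0.290 → slack +1.358/-1.020; half-tol=0.319, Σhalf²=0.357261
  -E: nom -12.300 → Σnom=-40.120; wc +0.090/-0.090 → slack +1.448/-1.110; half-tol=0.090, Σhalf²=0.365361
  +F: nom +10.300 → Σnom=-29.820; wc +0.130/-0.080 → slack +1.578/-1.190; half-tol=0.105, Σhalf²=0.376386
  -G: nom -6.700 → Σnom=-36.520; wc +0.350/-0.350 → slack +1.928/-1.540; half-tol=0.350, Σhalf²=0.498886
  -H: nom -47.700 → Σnom=-84.220; wc +0.465/-0.465 → slack +2.393/-2.005; half-tol=0.465, Σhalf²=0.715111
  +I: nom +23.700 → Σnom=-60.520; wc +0.170/-0.170 → slack +2.563/-2.175; half-tol=0.170, Σhalf²=0.744011
  +J: nom +30.000 → Σnom=-30.520; wc +0.180/-0.270 → slack +2.743/-2.445; half-tol=0.225, Σhalf²=0.794636
Nominal = -30.520. Worst-case = [-30.520 - 2.445, -30.520 + 2.743] = [-32.965, -27.777]. RSS = √0.794636 = 0.891.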